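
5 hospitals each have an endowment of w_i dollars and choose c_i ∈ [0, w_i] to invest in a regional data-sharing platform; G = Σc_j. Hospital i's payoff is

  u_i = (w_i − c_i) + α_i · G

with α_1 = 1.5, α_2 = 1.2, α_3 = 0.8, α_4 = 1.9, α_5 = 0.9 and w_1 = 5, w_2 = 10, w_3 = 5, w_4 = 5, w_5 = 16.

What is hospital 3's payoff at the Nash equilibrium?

∂u_i/∂c_i = α_i − 1, so hospital i contributes w_i if α_i > 1, else 0.
α_i > 1 for i ∈ {1, 2, 4}; NE contributions (5, 10, 0, 5, 0), G = 20.
u_3 = (5 − 0) + 0.8·20 = 21.

21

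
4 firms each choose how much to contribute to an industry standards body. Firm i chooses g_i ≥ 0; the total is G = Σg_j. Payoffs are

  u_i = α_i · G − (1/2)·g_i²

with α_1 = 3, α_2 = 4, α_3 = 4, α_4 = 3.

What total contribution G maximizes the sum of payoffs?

Planner FOC: ∂(Σu_j)/∂g_i = (Σα_j) − g_i = 0, so g_i^SO = Σα_j = 14 for every i; G^SO = 56.

56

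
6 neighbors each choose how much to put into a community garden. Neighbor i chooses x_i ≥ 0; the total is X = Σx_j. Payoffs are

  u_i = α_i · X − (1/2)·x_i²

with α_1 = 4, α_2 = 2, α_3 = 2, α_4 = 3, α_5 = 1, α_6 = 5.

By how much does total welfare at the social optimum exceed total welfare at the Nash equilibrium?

607.5

Neighbor i's FOC: ∂u_i/∂x_i = α_i − x_i = 0, so x_i* = α_i.
NE contributions = (4, 2, 2, 3, 1, 5); X = 17.
W^NE = (Σα)·X − ½Σα_i² = 17² − ½·59 = 259.5.
Planner sets x_i = Σα_j = 17 for every i, so X^SO = 6·17 = 102.
W^SO = (Σα)·X^SO − ½·6·(Σα)² = (6/2)·17² = 867.
Deadweight loss = W^SO − W^NE = 607.5.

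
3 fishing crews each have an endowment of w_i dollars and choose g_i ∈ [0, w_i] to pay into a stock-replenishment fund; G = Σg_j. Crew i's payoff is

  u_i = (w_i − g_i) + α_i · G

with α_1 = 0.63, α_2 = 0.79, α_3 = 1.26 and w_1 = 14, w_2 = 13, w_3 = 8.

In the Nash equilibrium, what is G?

∂u_i/∂g_i = α_i − 1, so crew i contributes w_i if α_i > 1, else 0.
α_i > 1 for i ∈ {3}; NE contributions (0, 0, 8), G = 8.

8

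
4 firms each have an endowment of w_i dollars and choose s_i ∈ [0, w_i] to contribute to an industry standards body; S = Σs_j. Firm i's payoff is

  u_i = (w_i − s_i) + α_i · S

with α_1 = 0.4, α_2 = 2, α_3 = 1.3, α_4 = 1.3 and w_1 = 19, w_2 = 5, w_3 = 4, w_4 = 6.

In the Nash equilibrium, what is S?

∂u_i/∂s_i = α_i − 1, so firm i contributes w_i if α_i > 1, else 0.
α_i > 1 for i ∈ {2, 3, 4}; NE contributions (0, 5, 4, 6), S = 15.

15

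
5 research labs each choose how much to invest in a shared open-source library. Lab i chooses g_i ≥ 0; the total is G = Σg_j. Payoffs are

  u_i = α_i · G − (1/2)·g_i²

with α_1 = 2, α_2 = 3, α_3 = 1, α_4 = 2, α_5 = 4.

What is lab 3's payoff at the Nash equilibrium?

Lab i's FOC: ∂u_i/∂g_i = α_i − g_i = 0, so g_i* = α_i.
NE contributions = (2, 3, 1, 2, 4); G = 12.
u_3 = α_3·G − ½·(g_3)² = 1·12 − ½·1² = 11.5.

11.5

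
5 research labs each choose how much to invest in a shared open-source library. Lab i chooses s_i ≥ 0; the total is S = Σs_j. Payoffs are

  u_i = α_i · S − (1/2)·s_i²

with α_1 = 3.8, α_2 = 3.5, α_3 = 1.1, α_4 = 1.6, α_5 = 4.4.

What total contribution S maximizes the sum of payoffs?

Planner FOC: ∂(Σu_j)/∂s_i = (Σα_j) − s_i = 0, so s_i^SO = Σα_j = 14.4 for every i; S^SO = 72.

72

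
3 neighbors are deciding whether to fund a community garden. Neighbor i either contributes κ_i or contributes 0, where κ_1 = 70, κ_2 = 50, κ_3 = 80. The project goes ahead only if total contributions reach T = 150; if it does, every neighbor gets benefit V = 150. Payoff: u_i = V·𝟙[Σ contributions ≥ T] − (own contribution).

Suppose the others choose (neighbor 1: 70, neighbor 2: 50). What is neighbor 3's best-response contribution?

Others' total = 120. Contributing 80 brings total to 200 ≥ 150: gain V − κ_3 = 70.
Best response: 80.

80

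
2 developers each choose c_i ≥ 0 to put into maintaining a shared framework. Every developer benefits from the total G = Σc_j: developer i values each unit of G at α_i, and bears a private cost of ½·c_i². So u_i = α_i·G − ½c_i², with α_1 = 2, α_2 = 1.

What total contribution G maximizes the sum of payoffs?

Planner FOC: ∂(Σu_j)/∂c_i = (Σα_j) − c_i = 0, so c_i^SO = Σα_j = 3 for every i; G^SO = 6.

6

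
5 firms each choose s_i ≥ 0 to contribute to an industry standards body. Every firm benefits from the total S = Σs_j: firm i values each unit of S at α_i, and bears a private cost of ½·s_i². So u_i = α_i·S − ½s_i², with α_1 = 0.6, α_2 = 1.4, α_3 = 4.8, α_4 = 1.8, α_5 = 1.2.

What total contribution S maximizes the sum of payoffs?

Planner FOC: ∂(Σu_j)/∂s_i = (Σα_j) − s_i = 0, so s_i^SO = Σα_j = 9.8 for every i; S^SO = 49.

49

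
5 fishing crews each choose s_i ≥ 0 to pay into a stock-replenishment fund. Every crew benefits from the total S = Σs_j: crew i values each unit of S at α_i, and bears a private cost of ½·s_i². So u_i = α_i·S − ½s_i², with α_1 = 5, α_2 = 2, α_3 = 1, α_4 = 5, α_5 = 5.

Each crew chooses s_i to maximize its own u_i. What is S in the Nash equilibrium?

18

Crew i's FOC: ∂u_i/∂s_i = α_i − s_i = 0, so s_i* = α_i.
NE contributions = (5, 2, 1, 5, 5); S = 18.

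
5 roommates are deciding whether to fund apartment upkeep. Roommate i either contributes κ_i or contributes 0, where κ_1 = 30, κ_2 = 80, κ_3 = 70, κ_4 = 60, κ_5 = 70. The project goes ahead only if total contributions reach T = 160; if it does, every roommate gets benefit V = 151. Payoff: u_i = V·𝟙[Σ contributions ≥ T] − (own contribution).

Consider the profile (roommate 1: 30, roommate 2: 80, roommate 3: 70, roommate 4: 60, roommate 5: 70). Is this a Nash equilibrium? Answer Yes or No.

Total = 310 ≥ 160: provided.
Roommate 1 (pledges 30, payoff 121): dropping to 0 → total 280, payoff 151. Profitable deviation.

No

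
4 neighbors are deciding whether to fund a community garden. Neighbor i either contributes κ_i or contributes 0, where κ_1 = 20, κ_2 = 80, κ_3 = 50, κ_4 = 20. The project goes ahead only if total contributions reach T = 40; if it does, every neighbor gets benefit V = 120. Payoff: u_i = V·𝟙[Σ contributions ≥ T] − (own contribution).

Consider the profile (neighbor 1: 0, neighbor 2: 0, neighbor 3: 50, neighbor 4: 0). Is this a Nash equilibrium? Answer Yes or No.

Total = 50 ≥ 40: provided.
Neighbor 1 (pledges 0, payoff 120): pledging 20 → total 70, payoff 100. No gain.
Neighbor 2 (pledges 0, payoff 120): pledging 80 → total 130, payoff 40. No gain.
Neighbor 3 (pledges 50, payoff 70): dropping to 0 → total 0, payoff 0. No gain.
Neighbor 4 (pledges 0, payoff 120): pledging 20 → total 70, payoff 100. No gain.

Yes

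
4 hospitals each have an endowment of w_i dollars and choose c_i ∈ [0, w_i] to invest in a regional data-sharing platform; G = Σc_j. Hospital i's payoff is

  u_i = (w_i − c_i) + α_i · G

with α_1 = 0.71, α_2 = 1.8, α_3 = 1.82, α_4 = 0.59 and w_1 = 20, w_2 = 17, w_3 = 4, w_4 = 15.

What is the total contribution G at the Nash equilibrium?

∂u_i/∂c_i = α_i − 1, so hospital i contributes w_i if α_i > 1, else 0.
α_i > 1 for i ∈ {2, 3}; NE contributions (0, 17, 4, 0), G = 21.

21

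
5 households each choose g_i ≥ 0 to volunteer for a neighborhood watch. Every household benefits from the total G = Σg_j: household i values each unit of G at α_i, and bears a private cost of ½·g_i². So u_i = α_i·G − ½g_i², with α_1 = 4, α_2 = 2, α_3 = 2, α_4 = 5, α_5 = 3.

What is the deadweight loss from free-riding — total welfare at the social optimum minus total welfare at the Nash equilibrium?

413

Household i's FOC: ∂u_i/∂g_i = α_i − g_i = 0, so g_i* = α_i.
NE contributions = (4, 2, 2, 5, 3); G = 16.
W^NE = (Σα)·G − ½Σα_i² = 16² − ½·58 = 227.
Planner sets g_i = Σα_j = 16 for every i, so G^SO = 5·16 = 80.
W^SO = (Σα)·G^SO − ½·5·(Σα)² = (5/2)·16² = 640.
Deadweight loss = W^SO − W^NE = 413.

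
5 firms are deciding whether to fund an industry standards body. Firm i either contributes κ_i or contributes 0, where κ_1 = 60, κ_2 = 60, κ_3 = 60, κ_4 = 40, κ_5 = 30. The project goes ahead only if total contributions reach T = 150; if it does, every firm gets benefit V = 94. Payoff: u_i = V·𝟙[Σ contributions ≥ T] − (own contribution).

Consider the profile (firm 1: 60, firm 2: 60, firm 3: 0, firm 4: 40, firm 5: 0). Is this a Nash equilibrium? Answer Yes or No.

Total = 160 ≥ 150: provided.
Firm 1 (pledges 60, payoff 34): dropping to 0 → total 100, payoff 0. No gain.
Firm 2 (pledges 60, payoff 34): dropping to 0 → total 100, payoff 0. No gain.
Firm 3 (pledges 0, payoff 94): pledging 60 → total 220, payoff 34. No gain.
Firm 4 (pledges 40, payoff 54): dropping to 0 → total 120, payoff 0. No gain.
Firm 5 (pledges 0, payoff 94): pledging 30 → total 190, payoff 64. No gain.

Yes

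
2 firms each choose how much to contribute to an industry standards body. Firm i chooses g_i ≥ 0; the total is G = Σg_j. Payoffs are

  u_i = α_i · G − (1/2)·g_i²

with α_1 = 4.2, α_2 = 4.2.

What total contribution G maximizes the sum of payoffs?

16.8

Planner FOC: ∂(Σu_j)/∂g_i = (Σα_j) − g_i = 0, so g_i^SO = Σα_j = 8.4 for every i; G^SO = 16.8.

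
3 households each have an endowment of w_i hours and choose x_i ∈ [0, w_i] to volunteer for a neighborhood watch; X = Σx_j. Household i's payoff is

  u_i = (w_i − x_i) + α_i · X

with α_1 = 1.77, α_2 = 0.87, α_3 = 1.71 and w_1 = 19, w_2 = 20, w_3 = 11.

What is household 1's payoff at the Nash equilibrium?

∂u_i/∂x_i = α_i − 1, so household i contributes w_i if α_i > 1, else 0.
α_i > 1 for i ∈ {1, 3}; NE contributions (19, 0, 11), X = 30.
u_1 = (19 − 19) + 1.77·30 = 53.1.

53.1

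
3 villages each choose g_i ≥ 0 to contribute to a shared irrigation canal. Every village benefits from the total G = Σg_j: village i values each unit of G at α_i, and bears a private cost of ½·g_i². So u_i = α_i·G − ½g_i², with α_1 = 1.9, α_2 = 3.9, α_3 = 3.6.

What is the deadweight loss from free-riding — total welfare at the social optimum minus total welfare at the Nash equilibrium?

Village i's FOC: ∂u_i/∂g_i = α_i − g_i = 0, so g_i* = α_i.
NE contributions = (1.9, 3.9, 3.6); G = 9.4.
W^NE = (Σα)·G − ½Σα_i² = 9.4² − ½·31.78 = 72.47.
Planner sets g_i = Σα_j = 9.4 for every i, so G^SO = 3·9.4 = 28.2.
W^SO = (Σα)·G^SO − ½·3·(Σα)² = (3/2)·9.4² = 132.54.
Deadweight loss = W^SO − W^NE = 60.07.

60.07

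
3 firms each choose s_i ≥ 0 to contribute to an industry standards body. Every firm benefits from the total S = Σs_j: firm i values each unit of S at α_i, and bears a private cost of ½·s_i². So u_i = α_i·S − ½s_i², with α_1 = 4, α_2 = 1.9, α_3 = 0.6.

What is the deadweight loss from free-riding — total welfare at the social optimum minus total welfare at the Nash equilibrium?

Firm i's FOC: ∂u_i/∂s_i = α_i − s_i = 0, so s_i* = α_i.
NE contributions = (4, 1.9, 0.6); S = 6.5.
W^NE = (Σα)·S − ½Σα_i² = 6.5² − ½·19.97 = 32.265.
Planner sets s_i = Σα_j = 6.5 for every i, so S^SO = 3·6.5 = 19.5.
W^SO = (Σα)·S^SO − ½·3·(Σα)² = (3/2)·6.5² = 63.375.
Deadweight loss = W^SO − W^NE = 31.11.

31.11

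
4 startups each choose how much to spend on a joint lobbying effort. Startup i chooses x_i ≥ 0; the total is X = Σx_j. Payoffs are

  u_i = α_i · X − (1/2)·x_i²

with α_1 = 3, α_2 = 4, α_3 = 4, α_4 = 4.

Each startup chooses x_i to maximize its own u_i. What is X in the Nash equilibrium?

Startup i's FOC: ∂u_i/∂x_i = α_i − x_i = 0, so x_i* = α_i.
NE contributions = (3, 4, 4, 4); X = 15.

15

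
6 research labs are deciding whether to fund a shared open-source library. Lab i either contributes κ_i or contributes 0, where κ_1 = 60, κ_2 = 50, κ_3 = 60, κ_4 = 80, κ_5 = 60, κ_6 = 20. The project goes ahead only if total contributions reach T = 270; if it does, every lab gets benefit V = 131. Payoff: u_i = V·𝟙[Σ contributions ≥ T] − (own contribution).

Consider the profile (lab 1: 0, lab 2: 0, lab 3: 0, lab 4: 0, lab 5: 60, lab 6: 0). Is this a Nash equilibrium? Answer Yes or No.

Total = 60 < 270: not provided.
Lab 1 (pledges 0, payoff 0): pledging 60 → total 120, payoff -60. No gain.
Lab 2 (pledges 0, payoff 0): pledging 50 → total 110, payoff -50. No gain.
Lab 3 (pledges 0, payoff 0): pledging 60 → total 120, payoff -60. No gain.
Lab 4 (pledges 0, payoff 0): pledging 80 → total 140, payoff -80. No gain.
Lab 5 (pledges 60, payoff -60): dropping to 0 → total 0, payoff 0. Profitable deviation.

No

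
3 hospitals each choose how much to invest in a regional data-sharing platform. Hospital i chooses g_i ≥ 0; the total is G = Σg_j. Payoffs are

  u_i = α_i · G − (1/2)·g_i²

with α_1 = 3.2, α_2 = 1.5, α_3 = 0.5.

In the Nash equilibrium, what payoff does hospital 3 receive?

2.475

Hospital i's FOC: ∂u_i/∂g_i = α_i − g_i = 0, so g_i* = α_i.
NE contributions = (3.2, 1.5, 0.5); G = 5.2.
u_3 = α_3·G − ½·(g_3)² = 0.5·5.2 − ½·0.5² = 2.475.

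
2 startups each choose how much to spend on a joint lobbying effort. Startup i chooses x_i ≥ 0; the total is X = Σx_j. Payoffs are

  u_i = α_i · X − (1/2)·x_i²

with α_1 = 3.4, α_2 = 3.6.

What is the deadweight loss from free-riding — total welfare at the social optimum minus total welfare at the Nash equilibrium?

12.26

Startup i's FOC: ∂u_i/∂x_i = α_i − x_i = 0, so x_i* = α_i.
NE contributions = (3.4, 3.6); X = 7.
W^NE = (Σα)·X − ½Σα_i² = 7² − ½·24.52 = 36.74.
Planner sets x_i = Σα_j = 7 for every i, so X^SO = 2·7 = 14.
W^SO = (Σα)·X^SO − ½·2·(Σα)² = (2/2)·7² = 49.
Deadweight loss = W^SO − W^NE = 12.26.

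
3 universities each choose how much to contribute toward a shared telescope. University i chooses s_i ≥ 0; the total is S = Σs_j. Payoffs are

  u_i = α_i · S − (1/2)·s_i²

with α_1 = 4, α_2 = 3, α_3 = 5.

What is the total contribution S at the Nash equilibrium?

University i's FOC: ∂u_i/∂s_i = α_i − s_i = 0, so s_i* = α_i.
NE contributions = (4, 3, 5); S = 12.

12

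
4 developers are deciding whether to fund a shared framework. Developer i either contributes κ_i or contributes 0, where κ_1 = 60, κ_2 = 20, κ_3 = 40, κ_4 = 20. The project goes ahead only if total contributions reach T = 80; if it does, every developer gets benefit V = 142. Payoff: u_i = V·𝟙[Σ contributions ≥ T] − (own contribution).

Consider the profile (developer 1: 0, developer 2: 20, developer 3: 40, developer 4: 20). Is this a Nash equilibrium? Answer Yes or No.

Total = 80 ≥ 80: provided.
Developer 1 (pledges 0, payoff 142): pledging 60 → total 140, payoff 82. No gain.
Developer 2 (pledges 20, payoff 122): dropping to 0 → total 60, payoff 0. No gain.
Developer 3 (pledges 40, payoff 102): dropping to 0 → total 40, payoff 0. No gain.
Developer 4 (pledges 20, payoff 122): dropping to 0 → total 60, payoff 0. No gain.

Yes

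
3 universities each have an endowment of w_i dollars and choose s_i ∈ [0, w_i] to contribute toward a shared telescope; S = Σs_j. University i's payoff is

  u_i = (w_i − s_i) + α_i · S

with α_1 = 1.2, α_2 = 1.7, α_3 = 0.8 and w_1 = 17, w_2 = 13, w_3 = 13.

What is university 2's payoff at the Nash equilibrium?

∂u_i/∂s_i = α_i − 1, so university i contributes w_i if α_i > 1, else 0.
α_i > 1 for i ∈ {1, 2}; NE contributions (17, 13, 0), S = 30.
u_2 = (13 − 13) + 1.7·30 = 51.

51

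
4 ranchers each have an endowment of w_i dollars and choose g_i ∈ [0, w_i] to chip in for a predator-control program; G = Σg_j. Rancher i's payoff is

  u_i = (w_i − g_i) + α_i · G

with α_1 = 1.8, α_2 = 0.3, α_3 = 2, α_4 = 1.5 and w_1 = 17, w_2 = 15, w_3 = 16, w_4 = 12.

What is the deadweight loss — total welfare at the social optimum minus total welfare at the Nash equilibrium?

69

∂u_i/∂g_i = α_i − 1, so rancher i contributes w_i if α_i > 1, else 0.
α_i > 1 for i ∈ {1, 3, 4}; NE contributions (17, 0, 16, 12), G = 45.
W^NE = Σw_i − G^NE + (Σα_i)·G^NE = 60 + 4.6·45 = 267.
Planner: ∂(Σu_j)/∂g_i = Σα_j − 1 = 4.6 > 0, so everyone contributes w_i; G^SO = 60, W^SO = 60 + 4.6·60 = 336.
Deadweight loss = 69.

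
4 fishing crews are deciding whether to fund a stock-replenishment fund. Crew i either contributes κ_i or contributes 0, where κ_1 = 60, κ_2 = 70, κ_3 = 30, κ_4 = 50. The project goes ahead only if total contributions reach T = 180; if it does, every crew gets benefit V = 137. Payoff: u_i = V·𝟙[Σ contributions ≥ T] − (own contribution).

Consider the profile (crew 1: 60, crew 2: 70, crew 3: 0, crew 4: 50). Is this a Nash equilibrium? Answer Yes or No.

Yes

Total = 180 ≥ 180: provided.
Crew 1 (pledges 60, payoff 77): dropping to 0 → total 120, payoff 0. No gain.
Crew 2 (pledges 70, payoff 67): dropping to 0 → total 110, payoff 0. No gain.
Crew 3 (pledges 0, payoff 137): pledging 30 → total 210, payoff 107. No gain.
Crew 4 (pledges 50, payoff 87): dropping to 0 → total 130, payoff 0. No gain.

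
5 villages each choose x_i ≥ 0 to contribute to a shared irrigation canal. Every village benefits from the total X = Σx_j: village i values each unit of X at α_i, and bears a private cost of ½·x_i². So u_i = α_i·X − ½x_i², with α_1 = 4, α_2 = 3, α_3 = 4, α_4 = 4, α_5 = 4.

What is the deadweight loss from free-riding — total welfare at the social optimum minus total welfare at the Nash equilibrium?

Village i's FOC: ∂u_i/∂x_i = α_i − x_i = 0, so x_i* = α_i.
NE contributions = (4, 3, 4, 4, 4); X = 19.
W^NE = (Σα)·X − ½Σα_i² = 19² − ½·73 = 324.5.
Planner sets x_i = Σα_j = 19 for every i, so X^SO = 5·19 = 95.
W^SO = (Σα)·X^SO − ½·5·(Σα)² = (5/2)·19² = 902.5.
Deadweight loss = W^SO − W^NE = 578.

578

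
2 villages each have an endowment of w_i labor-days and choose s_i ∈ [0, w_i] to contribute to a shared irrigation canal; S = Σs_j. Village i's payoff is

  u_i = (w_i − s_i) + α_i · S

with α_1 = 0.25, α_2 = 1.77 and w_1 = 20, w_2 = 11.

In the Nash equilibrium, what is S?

11

∂u_i/∂s_i = α_i − 1, so village i contributes w_i if α_i > 1, else 0.
α_i > 1 for i ∈ {2}; NE contributions (0, 11), S = 11.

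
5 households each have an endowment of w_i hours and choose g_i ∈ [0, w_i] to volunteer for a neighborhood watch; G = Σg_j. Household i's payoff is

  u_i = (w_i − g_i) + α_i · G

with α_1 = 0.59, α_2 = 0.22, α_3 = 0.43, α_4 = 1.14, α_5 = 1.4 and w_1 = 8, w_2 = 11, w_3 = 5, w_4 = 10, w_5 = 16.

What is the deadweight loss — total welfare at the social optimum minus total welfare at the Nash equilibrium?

66.72

∂u_i/∂g_i = α_i − 1, so household i contributes w_i if α_i > 1, else 0.
α_i > 1 for i ∈ {4, 5}; NE contributions (0, 0, 0, 10, 16), G = 26.
W^NE = Σw_i − G^NE + (Σα_i)·G^NE = 50 + 2.78·26 = 122.28.
Planner: ∂(Σu_j)/∂g_i = Σα_j − 1 = 2.78 > 0, so everyone contributes w_i; G^SO = 50, W^SO = 50 + 2.78·50 = 189.
Deadweight loss = 66.72.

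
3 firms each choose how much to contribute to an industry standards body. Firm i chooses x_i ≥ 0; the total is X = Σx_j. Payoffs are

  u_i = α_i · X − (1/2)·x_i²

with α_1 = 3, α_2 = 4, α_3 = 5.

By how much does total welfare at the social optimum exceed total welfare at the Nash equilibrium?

97

Firm i's FOC: ∂u_i/∂x_i = α_i − x_i = 0, so x_i* = α_i.
NE contributions = (3, 4, 5); X = 12.
W^NE = (Σα)·X − ½Σα_i² = 12² − ½·50 = 119.
Planner sets x_i = Σα_j = 12 for every i, so X^SO = 3·12 = 36.
W^SO = (Σα)·X^SO − ½·3·(Σα)² = (3/2)·12² = 216.
Deadweight loss = W^SO − W^NE = 97.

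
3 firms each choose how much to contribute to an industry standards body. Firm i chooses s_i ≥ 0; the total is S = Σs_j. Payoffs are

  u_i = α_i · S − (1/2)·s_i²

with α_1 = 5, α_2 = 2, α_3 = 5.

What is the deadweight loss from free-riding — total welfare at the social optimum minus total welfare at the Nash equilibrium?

99

Firm i's FOC: ∂u_i/∂s_i = α_i − s_i = 0, so s_i* = α_i.
NE contributions = (5, 2, 5); S = 12.
W^NE = (Σα)·S − ½Σα_i² = 12² − ½·54 = 117.
Planner sets s_i = Σα_j = 12 for every i, so S^SO = 3·12 = 36.
W^SO = (Σα)·S^SO − ½·3·(Σα)² = (3/2)·12² = 216.
Deadweight loss = W^SO − W^NE = 99.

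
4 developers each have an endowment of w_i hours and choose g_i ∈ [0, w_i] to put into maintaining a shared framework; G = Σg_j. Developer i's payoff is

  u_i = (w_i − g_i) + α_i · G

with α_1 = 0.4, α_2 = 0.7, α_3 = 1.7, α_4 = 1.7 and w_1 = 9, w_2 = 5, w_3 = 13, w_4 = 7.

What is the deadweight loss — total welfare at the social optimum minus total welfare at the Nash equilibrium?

49

∂u_i/∂g_i = α_i − 1, so developer i contributes w_i if α_i > 1, else 0.
α_i > 1 for i ∈ {3, 4}; NE contributions (0, 0, 13, 7), G = 20.
W^NE = Σw_i − G^NE + (Σα_i)·G^NE = 34 + 3.5·20 = 104.
Planner: ∂(Σu_j)/∂g_i = Σα_j − 1 = 3.5 > 0, so everyone contributes w_i; G^SO = 34, W^SO = 34 + 3.5·34 = 153.
Deadweight loss = 49.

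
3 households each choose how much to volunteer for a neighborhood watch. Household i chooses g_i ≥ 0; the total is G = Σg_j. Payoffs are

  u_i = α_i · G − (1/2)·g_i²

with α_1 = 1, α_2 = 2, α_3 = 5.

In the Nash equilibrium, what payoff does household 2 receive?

14

Household i's FOC: ∂u_i/∂g_i = α_i − g_i = 0, so g_i* = α_i.
NE contributions = (1, 2, 5); G = 8.
u_2 = α_2·G − ½·(g_2)² = 2·8 − ½·2² = 14.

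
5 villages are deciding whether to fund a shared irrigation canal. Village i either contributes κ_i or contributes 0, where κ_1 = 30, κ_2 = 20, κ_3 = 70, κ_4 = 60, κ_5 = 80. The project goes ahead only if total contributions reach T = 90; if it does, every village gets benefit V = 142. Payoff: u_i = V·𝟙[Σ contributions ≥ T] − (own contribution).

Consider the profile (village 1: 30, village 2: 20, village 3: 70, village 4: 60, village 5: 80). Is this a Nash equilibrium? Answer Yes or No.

No

Total = 260 ≥ 90: provided.
Village 1 (pledges 30, payoff 112): dropping to 0 → total 230, payoff 142. Profitable deviation.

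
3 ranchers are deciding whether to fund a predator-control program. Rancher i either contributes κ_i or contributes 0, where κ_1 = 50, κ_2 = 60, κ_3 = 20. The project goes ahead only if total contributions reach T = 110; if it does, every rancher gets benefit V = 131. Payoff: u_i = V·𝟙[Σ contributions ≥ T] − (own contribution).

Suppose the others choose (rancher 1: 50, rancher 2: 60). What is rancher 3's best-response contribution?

Others' total = 110 ≥ 110; contributing adds cost 20 for no extra benefit.
Best response: 0.

0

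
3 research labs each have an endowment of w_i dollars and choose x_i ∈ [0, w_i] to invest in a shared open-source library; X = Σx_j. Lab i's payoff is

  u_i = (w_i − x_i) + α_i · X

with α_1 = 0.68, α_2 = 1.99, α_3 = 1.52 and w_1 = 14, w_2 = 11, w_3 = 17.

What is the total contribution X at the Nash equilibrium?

∂u_i/∂x_i = α_i − 1, so lab i contributes w_i if α_i > 1, else 0.
α_i > 1 for i ∈ {2, 3}; NE contributions (0, 11, 17), X = 28.

28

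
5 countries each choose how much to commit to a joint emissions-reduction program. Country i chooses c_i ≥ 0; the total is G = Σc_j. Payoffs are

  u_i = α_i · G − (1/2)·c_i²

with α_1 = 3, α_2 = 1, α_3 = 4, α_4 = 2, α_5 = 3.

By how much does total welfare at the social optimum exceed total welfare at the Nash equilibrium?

273

Country i's FOC: ∂u_i/∂c_i = α_i − c_i = 0, so c_i* = α_i.
NE contributions = (3, 1, 4, 2, 3); G = 13.
W^NE = (Σα)·G − ½Σα_i² = 13² − ½·39 = 149.5.
Planner sets c_i = Σα_j = 13 for every i, so G^SO = 5·13 = 65.
W^SO = (Σα)·G^SO − ½·5·(Σα)² = (5/2)·13² = 422.5.
Deadweight loss = W^SO − W^NE = 273.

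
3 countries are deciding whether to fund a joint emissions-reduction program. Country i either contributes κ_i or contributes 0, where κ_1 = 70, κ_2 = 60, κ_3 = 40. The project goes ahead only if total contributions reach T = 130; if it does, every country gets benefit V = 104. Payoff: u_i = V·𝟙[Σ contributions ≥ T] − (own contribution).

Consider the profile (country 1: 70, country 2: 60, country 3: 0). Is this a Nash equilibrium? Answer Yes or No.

Total = 130 ≥ 130: provided.
Country 1 (pledges 70, payoff 34): dropping to 0 → total 60, payoff 0. No gain.
Country 2 (pledges 60, payoff 44): dropping to 0 → total 70, payoff 0. No gain.
Country 3 (pledges 0, payoff 104): pledging 40 → total 170, payoff 64. No gain.

Yes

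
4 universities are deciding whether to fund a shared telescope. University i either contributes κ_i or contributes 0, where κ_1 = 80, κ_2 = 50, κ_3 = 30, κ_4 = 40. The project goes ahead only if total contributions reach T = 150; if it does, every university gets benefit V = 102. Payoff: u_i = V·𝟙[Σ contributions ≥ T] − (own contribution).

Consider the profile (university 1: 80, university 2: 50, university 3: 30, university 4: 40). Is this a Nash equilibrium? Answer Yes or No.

No

Total = 200 ≥ 150: provided.
University 1 (pledges 80, payoff 22): dropping to 0 → total 120, payoff 0. No gain.
University 2 (pledges 50, payoff 52): dropping to 0 → total 150, payoff 102. Profitable deviation.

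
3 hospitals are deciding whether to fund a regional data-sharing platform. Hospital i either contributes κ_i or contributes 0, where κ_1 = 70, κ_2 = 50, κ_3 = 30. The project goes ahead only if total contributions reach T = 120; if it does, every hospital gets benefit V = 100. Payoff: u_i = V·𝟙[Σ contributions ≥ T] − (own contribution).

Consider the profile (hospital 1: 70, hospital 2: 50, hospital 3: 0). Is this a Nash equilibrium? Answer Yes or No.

Yes

Total = 120 ≥ 120: provided.
Hospital 1 (pledges 70, payoff 30): dropping to 0 → total 50, payoff 0. No gain.
Hospital 2 (pledges 50, payoff 50): dropping to 0 → total 70, payoff 0. No gain.
Hospital 3 (pledges 0, payoff 100): pledging 30 → total 150, payoff 70. No gain.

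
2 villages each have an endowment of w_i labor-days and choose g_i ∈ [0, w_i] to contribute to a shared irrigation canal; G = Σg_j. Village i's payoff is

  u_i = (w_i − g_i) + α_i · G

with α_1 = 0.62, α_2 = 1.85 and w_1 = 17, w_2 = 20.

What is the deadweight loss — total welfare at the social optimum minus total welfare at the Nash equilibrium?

∂u_i/∂g_i = α_i − 1, so village i contributes w_i if α_i > 1, else 0.
α_i > 1 for i ∈ {2}; NE contributions (0, 20), G = 20.
W^NE = Σw_i − G^NE + (Σα_i)·G^NE = 37 + 1.47·20 = 66.4.
Planner: ∂(Σu_j)/∂g_i = Σα_j − 1 = 1.47 > 0, so everyone contributes w_i; G^SO = 37, W^SO = 37 + 1.47·37 = 91.39.
Deadweight loss = 24.99.

24.99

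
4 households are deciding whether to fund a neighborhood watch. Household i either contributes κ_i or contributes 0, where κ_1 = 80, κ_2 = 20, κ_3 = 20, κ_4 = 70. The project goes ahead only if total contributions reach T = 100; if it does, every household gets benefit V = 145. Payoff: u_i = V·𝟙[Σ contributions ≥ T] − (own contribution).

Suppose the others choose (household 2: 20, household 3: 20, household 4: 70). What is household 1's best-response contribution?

Others' total = 110 ≥ 100; contributing adds cost 80 for no extra benefit.
Best response: 0.

0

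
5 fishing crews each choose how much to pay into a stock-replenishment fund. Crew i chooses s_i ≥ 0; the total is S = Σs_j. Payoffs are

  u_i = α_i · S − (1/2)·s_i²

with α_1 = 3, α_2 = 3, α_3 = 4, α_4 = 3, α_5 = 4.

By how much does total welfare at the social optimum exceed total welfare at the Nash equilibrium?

Crew i's FOC: ∂u_i/∂s_i = α_i − s_i = 0, so s_i* = α_i.
NE contributions = (3, 3, 4, 3, 4); S = 17.
W^NE = (Σα)·S − ½Σα_i² = 17² − ½·59 = 259.5.
Planner sets s_i = Σα_j = 17 for every i, so S^SO = 5·17 = 85.
W^SO = (Σα)·S^SO − ½·5·(Σα)² = (5/2)·17² = 722.5.
Deadweight loss = W^SO − W^NE = 463.

463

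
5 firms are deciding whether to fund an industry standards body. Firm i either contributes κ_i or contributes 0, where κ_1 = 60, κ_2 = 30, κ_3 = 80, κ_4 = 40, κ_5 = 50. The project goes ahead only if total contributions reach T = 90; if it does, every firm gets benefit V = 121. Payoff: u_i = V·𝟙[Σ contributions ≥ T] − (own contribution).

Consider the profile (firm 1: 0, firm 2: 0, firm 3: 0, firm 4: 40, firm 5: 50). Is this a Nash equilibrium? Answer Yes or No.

Total = 90 ≥ 90: provided.
Firm 1 (pledges 0, payoff 121): pledging 60 → total 150, payoff 61. No gain.
Firm 2 (pledges 0, payoff 121): pledging 30 → total 120, payoff 91. No gain.
Firm 3 (pledges 0, payoff 121): pledging 80 → total 170, payoff 41. No gain.
Firm 4 (pledges 40, payoff 81): dropping to 0 → total 50, payoff 0. No gain.
Firm 5 (pledges 50, payoff 71): dropping to 0 → total 40, payoff 0. No gain.

Yes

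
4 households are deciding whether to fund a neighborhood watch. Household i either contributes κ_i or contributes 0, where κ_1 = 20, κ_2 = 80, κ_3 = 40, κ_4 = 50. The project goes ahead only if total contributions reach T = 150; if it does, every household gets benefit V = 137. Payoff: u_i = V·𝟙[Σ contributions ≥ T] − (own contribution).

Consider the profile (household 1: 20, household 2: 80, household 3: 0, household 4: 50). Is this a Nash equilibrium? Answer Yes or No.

Total = 150 ≥ 150: provided.
Household 1 (pledges 20, payoff 117): dropping to 0 → total 130, payoff 0. No gain.
Household 2 (pledges 80, payoff 57): dropping to 0 → total 70, payoff 0. No gain.
Household 3 (pledges 0, payoff 137): pledging 40 → total 190, payoff 97. No gain.
Household 4 (pledges 50, payoff 87): dropping to 0 → total 100, payoff 0. No gain.

Yes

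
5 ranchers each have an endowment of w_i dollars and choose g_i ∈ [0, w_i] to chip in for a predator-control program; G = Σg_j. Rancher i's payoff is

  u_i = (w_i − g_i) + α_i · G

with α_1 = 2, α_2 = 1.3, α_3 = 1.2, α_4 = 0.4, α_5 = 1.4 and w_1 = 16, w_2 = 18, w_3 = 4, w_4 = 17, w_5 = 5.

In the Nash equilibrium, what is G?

∂u_i/∂g_i = α_i − 1, so rancher i contributes w_i if α_i > 1, else 0.
α_i > 1 for i ∈ {1, 2, 3, 5}; NE contributions (16, 18, 4, 0, 5), G = 43.

43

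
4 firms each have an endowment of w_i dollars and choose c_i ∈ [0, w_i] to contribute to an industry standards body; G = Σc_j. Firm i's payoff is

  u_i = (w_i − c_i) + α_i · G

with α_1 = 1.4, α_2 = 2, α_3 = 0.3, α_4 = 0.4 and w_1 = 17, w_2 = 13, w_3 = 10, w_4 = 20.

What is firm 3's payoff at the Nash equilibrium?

19

∂u_i/∂c_i = α_i − 1, so firm i contributes w_i if α_i > 1, else 0.
α_i > 1 for i ∈ {1, 2}; NE contributions (17, 13, 0, 0), G = 30.
u_3 = (10 − 0) + 0.3·30 = 19.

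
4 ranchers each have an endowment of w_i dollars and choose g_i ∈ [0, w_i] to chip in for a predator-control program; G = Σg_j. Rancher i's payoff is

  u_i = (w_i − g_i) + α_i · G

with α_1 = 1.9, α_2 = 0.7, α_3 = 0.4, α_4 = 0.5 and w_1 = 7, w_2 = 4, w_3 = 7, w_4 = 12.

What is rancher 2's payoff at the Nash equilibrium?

∂u_i/∂g_i = α_i − 1, so rancher i contributes w_i if α_i > 1, else 0.
α_i > 1 for i ∈ {1}; NE contributions (7, 0, 0, 0), G = 7.
u_2 = (4 − 0) + 0.7·7 = 8.9.

8.9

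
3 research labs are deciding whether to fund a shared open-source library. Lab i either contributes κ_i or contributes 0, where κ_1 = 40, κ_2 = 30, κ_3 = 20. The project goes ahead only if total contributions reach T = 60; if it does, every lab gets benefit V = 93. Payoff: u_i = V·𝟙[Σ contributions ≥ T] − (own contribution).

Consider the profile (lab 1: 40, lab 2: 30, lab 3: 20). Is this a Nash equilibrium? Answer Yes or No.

Total = 90 ≥ 60: provided.
Lab 1 (pledges 40, payoff 53): dropping to 0 → total 50, payoff 0. No gain.
Lab 2 (pledges 30, payoff 63): dropping to 0 → total 60, payoff 93. Profitable deviation.

No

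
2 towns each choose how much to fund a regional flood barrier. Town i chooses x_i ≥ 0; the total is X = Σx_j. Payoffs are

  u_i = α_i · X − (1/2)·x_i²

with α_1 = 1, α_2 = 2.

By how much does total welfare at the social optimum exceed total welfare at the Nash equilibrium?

Town i's FOC: ∂u_i/∂x_i = α_i − x_i = 0, so x_i* = α_i.
NE contributions = (1, 2); X = 3.
W^NE = (Σα)·X − ½Σα_i² = 3² − ½·5 = 6.5.
Planner sets x_i = Σα_j = 3 for every i, so X^SO = 2·3 = 6.
W^SO = (Σα)·X^SO − ½·2·(Σα)² = (2/2)·3² = 9.
Deadweight loss = W^SO − W^NE = 2.5.

2.5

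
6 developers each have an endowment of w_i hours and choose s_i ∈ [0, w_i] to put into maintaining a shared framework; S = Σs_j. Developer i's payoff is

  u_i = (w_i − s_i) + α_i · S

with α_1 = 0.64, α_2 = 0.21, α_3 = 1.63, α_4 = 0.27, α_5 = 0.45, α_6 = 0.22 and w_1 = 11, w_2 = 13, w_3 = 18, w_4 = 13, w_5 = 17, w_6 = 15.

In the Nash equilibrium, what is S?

18

∂u_i/∂s_i = α_i − 1, so developer i contributes w_i if α_i > 1, else 0.
α_i > 1 for i ∈ {3}; NE contributions (0, 0, 18, 0, 0, 0), S = 18.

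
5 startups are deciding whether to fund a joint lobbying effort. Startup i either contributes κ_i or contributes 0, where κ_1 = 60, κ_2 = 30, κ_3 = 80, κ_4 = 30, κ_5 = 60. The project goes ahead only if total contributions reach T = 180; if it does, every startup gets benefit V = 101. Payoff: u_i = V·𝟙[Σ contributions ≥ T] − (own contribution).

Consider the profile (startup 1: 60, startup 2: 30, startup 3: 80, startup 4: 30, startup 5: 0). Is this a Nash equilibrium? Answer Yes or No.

Yes

Total = 200 ≥ 180: provided.
Startup 1 (pledges 60, payoff 41): dropping to 0 → total 140, payoff 0. No gain.
Startup 2 (pledges 30, payoff 71): dropping to 0 → total 170, payoff 0. No gain.
Startup 3 (pledges 80, payoff 21): dropping to 0 → total 120, payoff 0. No gain.
Startup 4 (pledges 30, payoff 71): dropping to 0 → total 170, payoff 0. No gain.
Startup 5 (pledges 0, payoff 101): pledging 60 → total 260, payoff 41. No gain.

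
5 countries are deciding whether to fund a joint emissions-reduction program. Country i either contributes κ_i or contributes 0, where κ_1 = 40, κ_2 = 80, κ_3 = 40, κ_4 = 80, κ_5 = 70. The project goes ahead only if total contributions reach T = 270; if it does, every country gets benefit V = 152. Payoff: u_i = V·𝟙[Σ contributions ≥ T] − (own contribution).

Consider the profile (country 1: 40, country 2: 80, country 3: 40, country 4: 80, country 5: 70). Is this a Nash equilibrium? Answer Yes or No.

No

Total = 310 ≥ 270: provided.
Country 1 (pledges 40, payoff 112): dropping to 0 → total 270, payoff 152. Profitable deviation.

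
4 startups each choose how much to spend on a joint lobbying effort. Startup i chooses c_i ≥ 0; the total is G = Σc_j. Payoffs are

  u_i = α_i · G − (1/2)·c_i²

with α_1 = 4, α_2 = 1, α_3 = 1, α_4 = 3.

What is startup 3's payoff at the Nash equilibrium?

8.5

Startup i's FOC: ∂u_i/∂c_i = α_i − c_i = 0, so c_i* = α_i.
NE contributions = (4, 1, 1, 3); G = 9.
u_3 = α_3·G − ½·(c_3)² = 1·9 − ½·1² = 8.5.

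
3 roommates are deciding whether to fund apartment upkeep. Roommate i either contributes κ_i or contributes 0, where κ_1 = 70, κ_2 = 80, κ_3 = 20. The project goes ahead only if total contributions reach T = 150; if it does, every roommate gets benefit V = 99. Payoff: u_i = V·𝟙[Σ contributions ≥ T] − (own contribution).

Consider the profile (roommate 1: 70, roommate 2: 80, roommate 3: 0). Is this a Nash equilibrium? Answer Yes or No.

Yes

Total = 150 ≥ 150: provided.
Roommate 1 (pledges 70, payoff 29): dropping to 0 → total 80, payoff 0. No gain.
Roommate 2 (pledges 80, payoff 19): dropping to 0 → total 70, payoff 0. No gain.
Roommate 3 (pledges 0, payoff 99): pledging 20 → total 170, payoff 79. No gain.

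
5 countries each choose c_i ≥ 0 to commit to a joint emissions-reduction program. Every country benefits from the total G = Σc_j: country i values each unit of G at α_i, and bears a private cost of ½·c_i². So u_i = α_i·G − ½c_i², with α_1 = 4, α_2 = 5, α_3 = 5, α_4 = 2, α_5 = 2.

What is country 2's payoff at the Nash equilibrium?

Country i's FOC: ∂u_i/∂c_i = α_i − c_i = 0, so c_i* = α_i.
NE contributions = (4, 5, 5, 2, 2); G = 18.
u_2 = α_2·G − ½·(c_2)² = 5·18 − ½·5² = 77.5.

77.5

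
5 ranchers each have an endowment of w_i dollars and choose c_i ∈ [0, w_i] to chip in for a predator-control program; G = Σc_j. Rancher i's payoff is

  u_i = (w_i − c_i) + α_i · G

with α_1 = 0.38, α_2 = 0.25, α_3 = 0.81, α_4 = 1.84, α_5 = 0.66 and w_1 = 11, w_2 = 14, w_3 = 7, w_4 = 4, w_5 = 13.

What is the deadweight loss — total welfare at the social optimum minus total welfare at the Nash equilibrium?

∂u_i/∂c_i = α_i − 1, so rancher i contributes w_i if α_i > 1, else 0.
α_i > 1 for i ∈ {4}; NE contributions (0, 0, 0, 4, 0), G = 4.
W^NE = Σw_i − G^NE + (Σα_i)·G^NE = 49 + 2.94·4 = 60.76.
Planner: ∂(Σu_j)/∂c_i = Σα_j − 1 = 2.94 > 0, so everyone contributes w_i; G^SO = 49, W^SO = 49 + 2.94·49 = 193.06.
Deadweight loss = 132.3.

132.3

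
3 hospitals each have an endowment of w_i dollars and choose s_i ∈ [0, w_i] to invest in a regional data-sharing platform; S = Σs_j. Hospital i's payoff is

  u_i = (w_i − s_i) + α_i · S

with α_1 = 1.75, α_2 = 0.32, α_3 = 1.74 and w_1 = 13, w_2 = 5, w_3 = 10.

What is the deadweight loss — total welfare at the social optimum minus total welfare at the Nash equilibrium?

∂u_i/∂s_i = α_i − 1, so hospital i contributes w_i if α_i > 1, else 0.
α_i > 1 for i ∈ {1, 3}; NE contributions (13, 0, 10), S = 23.
W^NE = Σw_i − S^NE + (Σα_i)·S^NE = 28 + 2.81·23 = 92.63.
Planner: ∂(Σu_j)/∂s_i = Σα_j − 1 = 2.81 > 0, so everyone contributes w_i; S^SO = 28, W^SO = 28 + 2.81·28 = 106.68.
Deadweight loss = 14.05.

14.05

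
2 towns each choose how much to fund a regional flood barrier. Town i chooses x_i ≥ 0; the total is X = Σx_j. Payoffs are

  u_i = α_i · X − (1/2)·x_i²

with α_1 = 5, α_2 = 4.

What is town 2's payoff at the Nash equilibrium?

28

Town i's FOC: ∂u_i/∂x_i = α_i − x_i = 0, so x_i* = α_i.
NE contributions = (5, 4); X = 9.
u_2 = α_2·X − ½·(x_2)² = 4·9 − ½·4² = 28.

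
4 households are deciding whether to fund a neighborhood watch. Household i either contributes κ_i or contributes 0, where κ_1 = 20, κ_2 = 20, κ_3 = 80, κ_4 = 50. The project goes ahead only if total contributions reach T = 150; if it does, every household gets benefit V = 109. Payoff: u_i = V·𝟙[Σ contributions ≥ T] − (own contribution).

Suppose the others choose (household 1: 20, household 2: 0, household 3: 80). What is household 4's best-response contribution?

Others' total = 100. Contributing 50 brings total to 150 ≥ 150: gain V − κ_4 = 59.
Best response: 50.

50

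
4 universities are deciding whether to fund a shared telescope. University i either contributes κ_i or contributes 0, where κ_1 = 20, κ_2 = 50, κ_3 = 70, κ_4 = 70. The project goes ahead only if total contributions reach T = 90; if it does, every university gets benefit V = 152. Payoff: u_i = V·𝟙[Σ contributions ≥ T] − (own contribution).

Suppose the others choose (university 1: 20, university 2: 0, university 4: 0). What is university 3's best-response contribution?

Others' total = 20. Contributing 70 brings total to 90 ≥ 90: gain V − κ_3 = 82.
Best response: 70.

70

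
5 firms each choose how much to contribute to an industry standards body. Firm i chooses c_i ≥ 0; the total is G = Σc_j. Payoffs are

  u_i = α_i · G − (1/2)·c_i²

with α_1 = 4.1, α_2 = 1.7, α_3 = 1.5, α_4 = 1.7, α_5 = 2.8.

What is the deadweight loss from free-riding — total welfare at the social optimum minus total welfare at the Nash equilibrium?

225.2

Firm i's FOC: ∂u_i/∂c_i = α_i − c_i = 0, so c_i* = α_i.
NE contributions = (4.1, 1.7, 1.5, 1.7, 2.8); G = 11.8.
W^NE = (Σα)·G − ½Σα_i² = 11.8² − ½·32.68 = 122.9.
Planner sets c_i = Σα_j = 11.8 for every i, so G^SO = 5·11.8 = 59.
W^SO = (Σα)·G^SO − ½·5·(Σα)² = (5/2)·11.8² = 348.1.
Deadweight loss = W^SO − W^NE = 225.2.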